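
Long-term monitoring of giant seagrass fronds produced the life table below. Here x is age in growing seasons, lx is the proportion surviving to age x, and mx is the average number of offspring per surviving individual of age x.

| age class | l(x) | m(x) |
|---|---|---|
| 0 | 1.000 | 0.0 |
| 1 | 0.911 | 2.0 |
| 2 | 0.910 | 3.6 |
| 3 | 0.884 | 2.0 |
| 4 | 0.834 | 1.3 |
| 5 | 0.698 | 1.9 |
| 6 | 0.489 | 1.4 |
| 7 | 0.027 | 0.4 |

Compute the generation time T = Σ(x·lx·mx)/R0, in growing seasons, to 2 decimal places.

lx·mx: 0, 1.822, 3.276, 1.768, 1.0842, 1.3262, 0.6846, 0.0108 → R0 = 9.9718
x·lx·mx: 0, 1.822, 6.552, 5.304, 4.3368, 6.631, 4.1076, 0.0756 → Σ = 28.829
T = 28.829 / 9.9718 = 2.891053… → 2.89

2.89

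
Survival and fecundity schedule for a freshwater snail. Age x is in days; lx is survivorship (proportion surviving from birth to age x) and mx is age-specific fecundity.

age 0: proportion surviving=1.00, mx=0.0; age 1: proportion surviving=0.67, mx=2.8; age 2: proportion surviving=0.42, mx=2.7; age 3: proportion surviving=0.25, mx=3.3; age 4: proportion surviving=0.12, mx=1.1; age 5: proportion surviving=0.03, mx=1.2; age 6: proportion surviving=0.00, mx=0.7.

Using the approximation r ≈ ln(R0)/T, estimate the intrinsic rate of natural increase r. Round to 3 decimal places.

0.758

R0 = Σ lx·mx = 0 + 1.876 + 1.134 + 0.825 + 0.132 + 0.036 + 0 = 4.003
Σ x·lx·mx = 7.327; T = 7.327/4.003 = 1.83038…
r ≈ ln(R0)/T = ln(4.003)/1.83038… = 0.75779… → 0.758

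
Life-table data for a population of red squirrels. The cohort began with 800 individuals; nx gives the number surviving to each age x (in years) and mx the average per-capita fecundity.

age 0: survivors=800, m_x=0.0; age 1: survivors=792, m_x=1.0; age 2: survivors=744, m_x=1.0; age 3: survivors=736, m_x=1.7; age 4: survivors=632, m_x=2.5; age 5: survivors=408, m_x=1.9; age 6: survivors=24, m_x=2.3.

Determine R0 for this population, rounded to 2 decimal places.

6.50

lx = nx/n0 = nx/800: 1, 0.99, 0.93, 0.92, 0.79, 0.51, 0.03
lx·mx by age: 0, 0.99, 0.93, 1.564, 1.975, 0.969, 0.069
R0 = Σ lx·mx = 6.497 → 6.50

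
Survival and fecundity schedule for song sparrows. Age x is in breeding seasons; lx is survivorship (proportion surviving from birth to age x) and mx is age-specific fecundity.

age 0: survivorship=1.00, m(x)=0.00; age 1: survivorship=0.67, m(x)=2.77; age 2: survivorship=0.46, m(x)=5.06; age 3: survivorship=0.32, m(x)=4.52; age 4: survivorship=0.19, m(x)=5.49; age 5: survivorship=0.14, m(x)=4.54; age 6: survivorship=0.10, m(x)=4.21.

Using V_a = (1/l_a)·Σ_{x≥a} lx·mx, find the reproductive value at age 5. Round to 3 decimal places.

lx·mx for x ≥ 5: 0.6356, 0.421 → sum = 1.0566
V_5 = 1.0566 / l_5 = 1.0566 / 0.14 = 7.547143… → 7.547

7.547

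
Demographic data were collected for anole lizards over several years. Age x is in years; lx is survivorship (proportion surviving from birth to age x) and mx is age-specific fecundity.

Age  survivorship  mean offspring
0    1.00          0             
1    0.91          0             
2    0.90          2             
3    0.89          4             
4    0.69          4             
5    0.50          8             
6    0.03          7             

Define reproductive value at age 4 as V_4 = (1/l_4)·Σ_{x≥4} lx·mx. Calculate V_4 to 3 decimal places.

lx·mx for x ≥ 4: 2.76, 4, 0.21 → sum = 6.97
V_4 = 6.97 / l_4 = 6.97 / 0.69 = 10.101449… → 10.101

10.101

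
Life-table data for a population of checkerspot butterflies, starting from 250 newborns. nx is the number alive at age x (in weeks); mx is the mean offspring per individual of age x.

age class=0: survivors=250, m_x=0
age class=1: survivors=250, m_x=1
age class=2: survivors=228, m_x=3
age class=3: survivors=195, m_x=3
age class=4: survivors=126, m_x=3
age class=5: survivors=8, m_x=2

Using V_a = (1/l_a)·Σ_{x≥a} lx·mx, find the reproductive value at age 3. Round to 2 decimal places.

lx = nx/n0 = nx/250: 1, 1, 0.912, 0.78, 0.504, 0.032
lx·mx for x ≥ 3: 2.34, 1.512, 0.064 → sum = 3.916
V_3 = 3.916 / l_3 = 3.916 / 0.78 = 5.020513… → 5.02

5.02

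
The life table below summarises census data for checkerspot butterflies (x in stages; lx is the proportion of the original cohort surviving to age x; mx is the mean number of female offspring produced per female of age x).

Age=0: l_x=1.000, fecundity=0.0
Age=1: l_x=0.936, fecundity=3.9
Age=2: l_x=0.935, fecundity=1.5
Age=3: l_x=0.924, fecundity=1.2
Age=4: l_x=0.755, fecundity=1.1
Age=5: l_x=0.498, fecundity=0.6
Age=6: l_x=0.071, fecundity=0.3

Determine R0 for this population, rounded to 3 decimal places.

7.312

lx·mx by age: 0, 3.6504, 1.4025, 1.1088, 0.8305, 0.2988, 0.0213
R0 = Σ lx·mx = 7.3123 → 7.312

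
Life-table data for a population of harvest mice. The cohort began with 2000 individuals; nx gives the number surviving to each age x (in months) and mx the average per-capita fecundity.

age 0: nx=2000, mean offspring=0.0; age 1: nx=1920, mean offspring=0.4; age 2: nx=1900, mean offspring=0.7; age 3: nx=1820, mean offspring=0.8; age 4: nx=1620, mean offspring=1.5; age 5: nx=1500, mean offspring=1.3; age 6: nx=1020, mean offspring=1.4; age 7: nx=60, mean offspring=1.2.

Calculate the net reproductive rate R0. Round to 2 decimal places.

4.72

lx = nx/n0 = nx/2000: 1, 0.96, 0.95, 0.91, 0.81, 0.75, 0.51, 0.03
lx·mx by age: 0, 0.384, 0.665, 0.728, 1.215, 0.975, 0.714, 0.036
R0 = Σ lx·mx = 4.717 → 4.72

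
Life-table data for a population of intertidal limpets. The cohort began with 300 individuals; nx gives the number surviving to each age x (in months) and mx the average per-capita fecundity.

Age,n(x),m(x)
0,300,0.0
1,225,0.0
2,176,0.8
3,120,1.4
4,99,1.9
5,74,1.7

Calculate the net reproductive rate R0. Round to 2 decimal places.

lx = nx/n0 = nx/300: 1, 0.75, 0.58667…, 0.4, 0.33, 0.24667…
lx·mx by age: 0, 0, 0.469333…, 0.56, 0.627, 0.419333…
R0 = Σ lx·mx = 2.075667… → 2.08

2.08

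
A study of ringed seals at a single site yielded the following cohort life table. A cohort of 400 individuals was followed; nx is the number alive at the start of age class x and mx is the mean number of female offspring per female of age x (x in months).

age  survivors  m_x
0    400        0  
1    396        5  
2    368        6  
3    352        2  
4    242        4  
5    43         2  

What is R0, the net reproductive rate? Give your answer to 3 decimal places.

14.865

lx = nx/n0 = nx/400: 1, 0.99, 0.92, 0.88, 0.605, 0.1075
lx·mx by age: 0, 4.95, 5.52, 1.76, 2.42, 0.215
R0 = Σ lx·mx = 14.865 → 14.865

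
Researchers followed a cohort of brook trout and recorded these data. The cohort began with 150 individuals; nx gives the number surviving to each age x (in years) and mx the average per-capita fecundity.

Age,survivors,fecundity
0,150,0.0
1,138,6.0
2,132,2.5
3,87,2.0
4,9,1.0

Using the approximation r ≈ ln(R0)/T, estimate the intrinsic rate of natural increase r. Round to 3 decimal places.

1.436

lx = nx/n0 = nx/150: 1, 0.92, 0.88, 0.58, 0.06
R0 = Σ lx·mx = 0 + 5.52 + 2.2 + 1.16 + 0.06 = 8.94
Σ x·lx·mx = 13.64; T = 13.64/8.94 = 1.52573…
r ≈ ln(R0)/T = ln(8.94)/1.52573… = 1.43573… → 1.436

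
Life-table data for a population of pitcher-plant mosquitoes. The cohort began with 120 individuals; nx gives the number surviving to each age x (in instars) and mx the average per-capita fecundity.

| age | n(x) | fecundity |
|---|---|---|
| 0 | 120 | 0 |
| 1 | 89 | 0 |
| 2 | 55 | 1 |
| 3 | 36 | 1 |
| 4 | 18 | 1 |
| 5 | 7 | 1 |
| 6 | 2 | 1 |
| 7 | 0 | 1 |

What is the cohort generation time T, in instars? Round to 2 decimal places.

2.86

lx = nx/n0 = nx/120: 1, 0.74167…, 0.45833…, 0.3, 0.15, 0.05833…, 0.01667…, 0
lx·mx: 0, 0, 0.458333…, 0.3, 0.15, 0.058333…, 0.016667…, 0 → R0 = 0.983333…
x·lx·mx: 0, 0, 0.916667…, 0.9, 0.6, 0.291667…, 0.1…, 0 → Σ = 2.808333…
T = 2.808333… / 0.983333… = 2.855932… → 2.86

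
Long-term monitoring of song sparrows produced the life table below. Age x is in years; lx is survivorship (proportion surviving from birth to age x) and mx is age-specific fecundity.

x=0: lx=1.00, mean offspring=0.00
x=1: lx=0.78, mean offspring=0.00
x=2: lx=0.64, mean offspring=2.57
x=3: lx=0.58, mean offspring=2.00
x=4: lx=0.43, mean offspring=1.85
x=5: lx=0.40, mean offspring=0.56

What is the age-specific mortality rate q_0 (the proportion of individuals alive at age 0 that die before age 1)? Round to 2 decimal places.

0.22

q_0 = (l_0 − l_1) / l_0 = (1 − 0.78) / 1
     = 0.22 / 1 = 0.22 → 0.22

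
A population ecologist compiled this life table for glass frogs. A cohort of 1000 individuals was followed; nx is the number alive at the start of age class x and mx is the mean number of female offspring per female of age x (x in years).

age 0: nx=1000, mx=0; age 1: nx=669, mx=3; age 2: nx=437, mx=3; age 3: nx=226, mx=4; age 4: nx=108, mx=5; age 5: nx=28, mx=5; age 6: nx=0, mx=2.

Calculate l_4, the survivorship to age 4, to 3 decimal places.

0.108

l_4 = n_4/n_0 = 108/1000 = 0.108 → 0.108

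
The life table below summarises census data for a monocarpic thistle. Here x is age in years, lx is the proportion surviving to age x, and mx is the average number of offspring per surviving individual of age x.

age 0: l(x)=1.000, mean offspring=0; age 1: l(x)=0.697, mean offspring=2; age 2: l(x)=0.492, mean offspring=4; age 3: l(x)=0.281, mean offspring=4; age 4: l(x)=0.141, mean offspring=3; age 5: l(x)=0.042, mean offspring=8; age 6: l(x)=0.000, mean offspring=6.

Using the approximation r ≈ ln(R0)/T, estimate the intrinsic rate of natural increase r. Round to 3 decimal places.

R0 = Σ lx·mx = 0 + 1.394 + 1.968 + 1.124 + 0.423 + 0.336 + 0 = 5.245
Σ x·lx·mx = 12.074; T = 12.074/5.245 = 2.302…
r ≈ ln(R0)/T = ln(5.245)/2.302… = 0.71993… → 0.720

0.720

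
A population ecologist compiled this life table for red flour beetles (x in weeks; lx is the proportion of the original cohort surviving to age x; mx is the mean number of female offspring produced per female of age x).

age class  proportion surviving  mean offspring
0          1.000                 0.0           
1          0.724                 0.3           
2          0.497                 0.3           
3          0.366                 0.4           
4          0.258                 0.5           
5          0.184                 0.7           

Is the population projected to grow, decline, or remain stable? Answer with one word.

R0 = Σ lx·mx = 0 + 0.2172 + 0.1491 + 0.1464 + 0.129 + 0.1288 = 0.7705
R0 < 1, so the population is declining.

declining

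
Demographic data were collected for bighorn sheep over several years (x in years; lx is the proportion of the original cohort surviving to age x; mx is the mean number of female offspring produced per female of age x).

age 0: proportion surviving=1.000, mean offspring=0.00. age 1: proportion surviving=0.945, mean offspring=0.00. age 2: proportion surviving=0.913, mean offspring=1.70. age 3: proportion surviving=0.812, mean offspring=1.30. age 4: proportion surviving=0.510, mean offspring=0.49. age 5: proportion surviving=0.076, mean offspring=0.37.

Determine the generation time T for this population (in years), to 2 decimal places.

2.57

lx·mx: 0, 0, 1.5521, 1.0556, 0.2499, 0.02812 → R0 = 2.88572
x·lx·mx: 0, 0, 3.1042, 3.1668, 0.9996, 0.1406 → Σ = 7.4112
T = 7.4112 / 2.88572 = 2.568233… → 2.57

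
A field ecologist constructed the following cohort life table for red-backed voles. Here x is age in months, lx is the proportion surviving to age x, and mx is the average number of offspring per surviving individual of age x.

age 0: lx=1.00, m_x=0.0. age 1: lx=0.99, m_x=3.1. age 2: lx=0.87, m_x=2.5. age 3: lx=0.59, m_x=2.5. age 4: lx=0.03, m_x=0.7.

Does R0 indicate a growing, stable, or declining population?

growing

R0 = Σ lx·mx = 0 + 3.069 + 2.175 + 1.475 + 0.021 = 6.74
R0 > 1, so the population is growing.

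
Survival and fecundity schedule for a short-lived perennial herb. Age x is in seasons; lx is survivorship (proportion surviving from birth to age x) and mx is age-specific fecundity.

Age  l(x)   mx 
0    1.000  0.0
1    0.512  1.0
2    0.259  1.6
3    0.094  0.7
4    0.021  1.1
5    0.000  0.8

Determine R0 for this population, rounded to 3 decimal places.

1.015

lx·mx by age: 0, 0.512, 0.4144, 0.0658, 0.0231, 0
R0 = Σ lx·mx = 1.0153 → 1.015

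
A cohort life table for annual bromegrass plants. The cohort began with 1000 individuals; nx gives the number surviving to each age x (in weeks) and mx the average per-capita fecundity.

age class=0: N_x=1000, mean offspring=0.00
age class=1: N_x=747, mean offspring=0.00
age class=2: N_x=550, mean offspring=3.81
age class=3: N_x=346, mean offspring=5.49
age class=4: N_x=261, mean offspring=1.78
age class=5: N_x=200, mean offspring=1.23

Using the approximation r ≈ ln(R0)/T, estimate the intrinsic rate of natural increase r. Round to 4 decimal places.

0.5616

lx = nx/n0 = nx/1000: 1, 0.747, 0.55, 0.346, 0.261, 0.2
R0 = Σ lx·mx = 0 + 0 + 2.0955 + 1.89954 + 0.46458 + 0.246 = 4.70562
Σ x·lx·mx = 12.97794; T = 12.97794/4.70562 = 2.75797…
r ≈ ln(R0)/T = ln(4.70562)/2.75797… = 0.561558… → 0.5616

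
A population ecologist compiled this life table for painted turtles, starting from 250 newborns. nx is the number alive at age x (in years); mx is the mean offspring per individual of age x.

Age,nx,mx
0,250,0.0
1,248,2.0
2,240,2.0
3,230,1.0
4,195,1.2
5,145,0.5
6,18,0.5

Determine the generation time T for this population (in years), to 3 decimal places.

2.299

lx = nx/n0 = nx/250: 1, 0.992, 0.96, 0.92, 0.78, 0.58, 0.072
lx·mx: 0, 1.984, 1.92, 0.92, 0.936, 0.29, 0.036 → R0 = 6.086
x·lx·mx: 0, 1.984, 3.84, 2.76, 3.744, 1.45, 0.216 → Σ = 13.994
T = 13.994 / 6.086 = 2.299376… → 2.299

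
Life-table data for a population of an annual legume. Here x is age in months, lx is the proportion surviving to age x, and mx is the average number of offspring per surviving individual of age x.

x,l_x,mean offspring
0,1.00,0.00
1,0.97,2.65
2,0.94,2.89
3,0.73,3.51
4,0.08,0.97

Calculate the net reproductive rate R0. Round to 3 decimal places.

lx·mx by age: 0, 2.5705, 2.7166, 2.5623, 0.0776
R0 = Σ lx·mx = 7.927 → 7.927

7.927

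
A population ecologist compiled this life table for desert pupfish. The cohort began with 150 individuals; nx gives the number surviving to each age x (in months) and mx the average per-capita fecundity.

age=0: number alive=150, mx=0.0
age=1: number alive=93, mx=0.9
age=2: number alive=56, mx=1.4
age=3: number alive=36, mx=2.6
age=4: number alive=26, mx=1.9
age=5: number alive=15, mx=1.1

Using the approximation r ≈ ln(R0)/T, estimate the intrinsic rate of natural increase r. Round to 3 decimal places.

lx = nx/n0 = nx/150: 1, 0.62, 0.37333…, 0.24, 0.17333…, 0.1
R0 = Σ lx·mx = 0 + 0.558 + 0.52267… + 0.624 + 0.32933… + 0.11 = 2.144…
Σ x·lx·mx = 5.342667…; T = 5.342667…/2.144… = 2.49192…
r ≈ ln(R0)/T = ln(2.144…)/2.49192… = 0.30606… → 0.306

0.306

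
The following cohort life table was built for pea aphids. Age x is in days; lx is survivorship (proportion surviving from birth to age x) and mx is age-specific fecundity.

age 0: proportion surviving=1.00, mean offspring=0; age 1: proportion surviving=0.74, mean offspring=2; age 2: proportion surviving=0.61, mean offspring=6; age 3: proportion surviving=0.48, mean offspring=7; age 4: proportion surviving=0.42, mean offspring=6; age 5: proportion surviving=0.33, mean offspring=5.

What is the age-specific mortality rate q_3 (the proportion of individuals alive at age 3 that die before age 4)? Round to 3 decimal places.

0.125

q_3 = (l_3 − l_4) / l_3 = (0.48 − 0.42) / 0.48
     = 0.06 / 0.48 = 0.125 → 0.125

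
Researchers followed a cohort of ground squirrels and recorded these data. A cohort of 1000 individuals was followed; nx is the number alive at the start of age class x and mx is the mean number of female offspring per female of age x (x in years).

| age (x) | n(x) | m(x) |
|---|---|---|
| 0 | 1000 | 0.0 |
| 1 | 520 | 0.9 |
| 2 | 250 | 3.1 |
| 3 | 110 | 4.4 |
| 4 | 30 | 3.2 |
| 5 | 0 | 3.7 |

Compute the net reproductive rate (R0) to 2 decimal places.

lx = nx/n0 = nx/1000: 1, 0.52, 0.25, 0.11, 0.03, 0
lx·mx by age: 0, 0.468, 0.775, 0.484, 0.096, 0
R0 = Σ lx·mx = 1.823 → 1.82

1.82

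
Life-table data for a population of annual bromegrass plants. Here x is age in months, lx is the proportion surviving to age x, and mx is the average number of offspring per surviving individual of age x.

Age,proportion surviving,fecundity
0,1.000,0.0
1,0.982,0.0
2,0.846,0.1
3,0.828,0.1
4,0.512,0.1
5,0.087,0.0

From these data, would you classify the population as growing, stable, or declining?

R0 = Σ lx·mx = 0 + 0 + 0.0846 + 0.0828 + 0.0512 + 0 = 0.2186
R0 < 1, so the population is declining.

declining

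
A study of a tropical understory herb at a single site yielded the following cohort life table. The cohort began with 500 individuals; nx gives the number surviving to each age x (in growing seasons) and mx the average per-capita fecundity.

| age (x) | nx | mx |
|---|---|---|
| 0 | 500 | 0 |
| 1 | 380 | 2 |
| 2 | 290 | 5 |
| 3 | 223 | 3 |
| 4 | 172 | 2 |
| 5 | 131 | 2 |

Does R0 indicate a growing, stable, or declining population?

growing

lx = nx/n0 = nx/500: 1, 0.76, 0.58, 0.446, 0.344, 0.262
R0 = Σ lx·mx = 0 + 1.52 + 2.9 + 1.338 + 0.688 + 0.524 = 6.97
R0 > 1, so the population is growing.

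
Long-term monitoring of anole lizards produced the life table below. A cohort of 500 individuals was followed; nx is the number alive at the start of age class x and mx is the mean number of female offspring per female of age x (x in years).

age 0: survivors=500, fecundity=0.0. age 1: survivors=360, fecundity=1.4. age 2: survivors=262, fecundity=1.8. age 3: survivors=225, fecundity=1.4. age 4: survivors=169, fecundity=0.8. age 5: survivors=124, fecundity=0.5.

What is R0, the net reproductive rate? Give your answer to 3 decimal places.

lx = nx/n0 = nx/500: 1, 0.72, 0.524, 0.45, 0.338, 0.248
lx·mx by age: 0, 1.008, 0.9432, 0.63, 0.2704, 0.124
R0 = Σ lx·mx = 2.9756 → 2.976

2.976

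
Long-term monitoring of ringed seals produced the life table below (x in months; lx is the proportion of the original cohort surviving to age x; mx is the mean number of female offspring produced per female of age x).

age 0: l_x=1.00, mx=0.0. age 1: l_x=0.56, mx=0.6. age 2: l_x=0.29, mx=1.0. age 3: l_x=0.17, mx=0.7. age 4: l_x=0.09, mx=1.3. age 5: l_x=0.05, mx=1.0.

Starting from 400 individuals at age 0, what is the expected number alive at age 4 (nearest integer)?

36

Expected survivors = N0 · l_4 = 400 × 0.09 = 36 → 36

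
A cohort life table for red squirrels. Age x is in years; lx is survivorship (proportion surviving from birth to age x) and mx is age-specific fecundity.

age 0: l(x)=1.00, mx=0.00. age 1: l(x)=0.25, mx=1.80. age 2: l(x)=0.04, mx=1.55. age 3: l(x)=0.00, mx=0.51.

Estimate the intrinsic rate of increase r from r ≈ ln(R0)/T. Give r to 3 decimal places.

-0.597

R0 = Σ lx·mx = 0 + 0.45 + 0.062 + 0 = 0.512
Σ x·lx·mx = 0.574; T = 0.574/0.512 = 1.12109…
r ≈ ln(R0)/T = ln(0.512)/1.12109… = -0.59712… → -0.597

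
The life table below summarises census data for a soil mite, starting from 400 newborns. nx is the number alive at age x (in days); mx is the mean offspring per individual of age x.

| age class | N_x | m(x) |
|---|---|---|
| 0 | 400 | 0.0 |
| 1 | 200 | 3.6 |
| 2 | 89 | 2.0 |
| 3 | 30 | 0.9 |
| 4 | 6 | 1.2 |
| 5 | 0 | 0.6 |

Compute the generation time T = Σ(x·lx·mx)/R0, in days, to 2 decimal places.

lx = nx/n0 = nx/400: 1, 0.5, 0.2225, 0.075, 0.015, 0
lx·mx: 0, 1.8, 0.445, 0.0675, 0.018, 0 → R0 = 2.3305
x·lx·mx: 0, 1.8, 0.89, 0.2025, 0.072, 0 → Σ = 2.9645
T = 2.9645 / 2.3305 = 1.272045… → 1.27

1.27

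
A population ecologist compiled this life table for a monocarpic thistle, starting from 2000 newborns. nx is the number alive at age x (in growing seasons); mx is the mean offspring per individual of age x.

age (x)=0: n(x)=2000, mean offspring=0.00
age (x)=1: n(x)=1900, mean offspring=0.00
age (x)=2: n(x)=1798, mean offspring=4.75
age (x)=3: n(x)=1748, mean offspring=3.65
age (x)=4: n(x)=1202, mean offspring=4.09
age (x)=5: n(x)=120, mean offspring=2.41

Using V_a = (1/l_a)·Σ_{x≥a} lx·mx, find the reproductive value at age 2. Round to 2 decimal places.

lx = nx/n0 = nx/2000: 1, 0.95, 0.899, 0.874, 0.601, 0.06
lx·mx for x ≥ 2: 4.27025, 3.1901, 2.45809, 0.1446 → sum = 10.06304
V_2 = 10.06304 / l_2 = 10.06304 / 0.899 = 11.193593… → 11.19

11.19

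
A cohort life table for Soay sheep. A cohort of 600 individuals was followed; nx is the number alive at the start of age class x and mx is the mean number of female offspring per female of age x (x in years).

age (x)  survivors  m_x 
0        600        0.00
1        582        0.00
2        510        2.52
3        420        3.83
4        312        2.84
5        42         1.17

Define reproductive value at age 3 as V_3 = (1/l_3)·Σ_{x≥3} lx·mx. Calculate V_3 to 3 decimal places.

6.057

lx = nx/n0 = nx/600: 1, 0.97, 0.85, 0.7, 0.52, 0.07
lx·mx for x ≥ 3: 2.681, 1.4768, 0.0819 → sum = 4.2397
V_3 = 4.2397 / l_3 = 4.2397 / 0.7 = 6.056714… → 6.057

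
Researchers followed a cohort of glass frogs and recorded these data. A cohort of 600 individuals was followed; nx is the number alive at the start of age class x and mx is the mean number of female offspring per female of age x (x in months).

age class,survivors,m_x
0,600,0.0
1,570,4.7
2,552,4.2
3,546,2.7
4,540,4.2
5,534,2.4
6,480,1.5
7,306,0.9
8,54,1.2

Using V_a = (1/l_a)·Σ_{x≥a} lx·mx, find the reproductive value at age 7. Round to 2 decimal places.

1.11

lx = nx/n0 = nx/600: 1, 0.95, 0.92, 0.91, 0.9, 0.89, 0.8, 0.51, 0.09
lx·mx for x ≥ 7: 0.459, 0.108 → sum = 0.567
V_7 = 0.567 / l_7 = 0.567 / 0.51 = 1.111765… → 1.11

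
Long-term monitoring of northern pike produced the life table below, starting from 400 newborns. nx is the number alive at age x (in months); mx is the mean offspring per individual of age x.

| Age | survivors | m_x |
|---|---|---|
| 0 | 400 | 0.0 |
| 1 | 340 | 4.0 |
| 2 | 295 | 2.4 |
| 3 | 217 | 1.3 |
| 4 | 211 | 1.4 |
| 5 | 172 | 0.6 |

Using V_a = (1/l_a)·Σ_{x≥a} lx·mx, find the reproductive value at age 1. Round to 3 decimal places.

lx = nx/n0 = nx/400: 1, 0.85, 0.7375, 0.5425, 0.5275, 0.43
lx·mx for x ≥ 1: 3.4, 1.77, 0.70525, 0.7385, 0.258 → sum = 6.87175
V_1 = 6.87175 / l_1 = 6.87175 / 0.85 = 8.084412… → 8.084

8.084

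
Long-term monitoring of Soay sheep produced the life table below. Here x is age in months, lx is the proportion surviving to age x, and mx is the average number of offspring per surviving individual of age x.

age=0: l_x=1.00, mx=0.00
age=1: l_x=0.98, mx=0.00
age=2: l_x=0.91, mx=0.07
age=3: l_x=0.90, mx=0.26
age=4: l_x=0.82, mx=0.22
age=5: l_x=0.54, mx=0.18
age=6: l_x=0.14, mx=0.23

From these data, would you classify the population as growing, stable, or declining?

declining

R0 = Σ lx·mx = 0 + 0 + 0.0637 + 0.234 + 0.1804 + 0.0972 + 0.0322 = 0.6075
R0 < 1, so the population is declining.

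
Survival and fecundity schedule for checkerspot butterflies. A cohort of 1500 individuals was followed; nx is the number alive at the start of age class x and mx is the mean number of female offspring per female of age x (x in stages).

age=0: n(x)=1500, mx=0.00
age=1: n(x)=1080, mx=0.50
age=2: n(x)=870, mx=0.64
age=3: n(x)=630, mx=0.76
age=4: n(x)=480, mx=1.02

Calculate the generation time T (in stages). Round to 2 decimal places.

2.44

lx = nx/n0 = nx/1500: 1, 0.72, 0.58, 0.42, 0.32
lx·mx: 0, 0.36, 0.3712, 0.3192, 0.3264 → R0 = 1.3768
x·lx·mx: 0, 0.36, 0.7424, 0.9576, 1.3056 → Σ = 3.3656
T = 3.3656 / 1.3768 = 2.444509… → 2.44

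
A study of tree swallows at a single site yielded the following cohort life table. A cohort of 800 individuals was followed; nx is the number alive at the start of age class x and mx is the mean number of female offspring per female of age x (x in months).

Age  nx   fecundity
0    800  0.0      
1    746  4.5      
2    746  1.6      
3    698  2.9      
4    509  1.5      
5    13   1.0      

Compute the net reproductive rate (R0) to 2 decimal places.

9.19

lx = nx/n0 = nx/800: 1, 0.9325, 0.9325, 0.8725, 0.63625, 0.01625
lx·mx by age: 0, 4.19625, 1.492, 2.53025, 0.954375, 0.01625
R0 = Σ lx·mx = 9.189125 → 9.19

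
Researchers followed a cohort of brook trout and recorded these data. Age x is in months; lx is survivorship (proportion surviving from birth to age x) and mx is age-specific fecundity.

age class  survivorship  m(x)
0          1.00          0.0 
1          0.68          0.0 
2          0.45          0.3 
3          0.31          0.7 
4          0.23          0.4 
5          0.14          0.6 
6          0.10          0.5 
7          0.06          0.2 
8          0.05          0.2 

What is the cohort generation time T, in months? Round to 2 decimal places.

lx·mx: 0, 0, 0.135, 0.217, 0.092, 0.084, 0.05, 0.012, 0.01 → R0 = 0.6
x·lx·mx: 0, 0, 0.27, 0.651, 0.368, 0.42, 0.3, 0.084, 0.08 → Σ = 2.173
T = 2.173 / 0.6 = 3.621667… → 3.62

3.62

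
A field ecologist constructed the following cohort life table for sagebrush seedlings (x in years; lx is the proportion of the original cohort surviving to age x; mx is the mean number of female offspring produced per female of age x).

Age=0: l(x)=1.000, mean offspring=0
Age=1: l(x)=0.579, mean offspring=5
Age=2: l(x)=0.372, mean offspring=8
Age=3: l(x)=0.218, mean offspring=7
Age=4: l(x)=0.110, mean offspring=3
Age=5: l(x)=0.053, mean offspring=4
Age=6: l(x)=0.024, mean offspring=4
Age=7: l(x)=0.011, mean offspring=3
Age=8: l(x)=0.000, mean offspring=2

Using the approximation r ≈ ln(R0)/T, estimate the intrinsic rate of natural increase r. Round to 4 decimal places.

1.0140

R0 = Σ lx·mx = 0 + 2.895 + 2.976 + 1.526 + 0.33 + 0.212 + 0.096 + 0.033 + 0 = 8.068
Σ x·lx·mx = 16.612; T = 16.612/8.068 = 2.059…
r ≈ ln(R0)/T = ln(8.068)/2.059… = 1.014039… → 1.0140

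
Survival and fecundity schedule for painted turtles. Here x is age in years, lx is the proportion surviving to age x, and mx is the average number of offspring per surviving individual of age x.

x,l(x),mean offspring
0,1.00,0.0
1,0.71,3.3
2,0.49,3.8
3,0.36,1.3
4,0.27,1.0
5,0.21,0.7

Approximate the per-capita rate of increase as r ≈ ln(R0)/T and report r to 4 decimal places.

0.8920

R0 = Σ lx·mx = 0 + 2.343 + 1.862 + 0.468 + 0.27 + 0.147 = 5.09
Σ x·lx·mx = 9.286; T = 9.286/5.09 = 1.82436…
r ≈ ln(R0)/T = ln(5.09)/1.82436… = 0.891971… → 0.8920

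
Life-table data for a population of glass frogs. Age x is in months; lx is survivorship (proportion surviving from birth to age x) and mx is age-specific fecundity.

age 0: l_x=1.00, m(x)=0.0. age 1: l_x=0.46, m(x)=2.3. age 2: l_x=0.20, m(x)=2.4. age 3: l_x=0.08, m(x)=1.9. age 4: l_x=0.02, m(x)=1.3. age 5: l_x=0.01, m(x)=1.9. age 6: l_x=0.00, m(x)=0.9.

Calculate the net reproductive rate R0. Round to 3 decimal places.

lx·mx by age: 0, 1.058, 0.48, 0.152, 0.026, 0.019, 0
R0 = Σ lx·mx = 1.735 → 1.735

1.735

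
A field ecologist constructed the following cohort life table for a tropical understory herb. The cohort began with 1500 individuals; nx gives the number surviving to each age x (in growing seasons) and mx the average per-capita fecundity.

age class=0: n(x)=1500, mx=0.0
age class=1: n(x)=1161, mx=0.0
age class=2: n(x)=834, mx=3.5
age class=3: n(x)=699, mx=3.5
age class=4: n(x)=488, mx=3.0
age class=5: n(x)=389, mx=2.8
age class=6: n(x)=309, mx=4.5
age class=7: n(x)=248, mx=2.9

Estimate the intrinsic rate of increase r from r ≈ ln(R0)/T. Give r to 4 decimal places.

0.5033

lx = nx/n0 = nx/1500: 1, 0.774, 0.556, 0.466, 0.32533…, 0.25933…, 0.206, 0.16533…
R0 = Σ lx·mx = 0 + 0 + 1.946 + 1.631 + 0.976… + 0.72613… + 0.927 + 0.47947… = 6.6856…
Σ x·lx·mx = 25.237933…; T = 25.237933…/6.6856… = 3.77497…
r ≈ ln(R0)/T = ln(6.6856…)/3.77497… = 0.503304… → 0.5033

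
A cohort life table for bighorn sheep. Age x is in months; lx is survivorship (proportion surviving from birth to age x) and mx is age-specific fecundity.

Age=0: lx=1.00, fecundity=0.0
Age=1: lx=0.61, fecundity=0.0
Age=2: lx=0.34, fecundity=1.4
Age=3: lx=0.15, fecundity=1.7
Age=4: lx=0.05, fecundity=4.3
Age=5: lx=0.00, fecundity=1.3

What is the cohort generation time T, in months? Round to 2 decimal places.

2.72

lx·mx: 0, 0, 0.476, 0.255, 0.215, 0 → R0 = 0.946
x·lx·mx: 0, 0, 0.952, 0.765, 0.86, 0 → Σ = 2.577
T = 2.577 / 0.946 = 2.724101… → 2.72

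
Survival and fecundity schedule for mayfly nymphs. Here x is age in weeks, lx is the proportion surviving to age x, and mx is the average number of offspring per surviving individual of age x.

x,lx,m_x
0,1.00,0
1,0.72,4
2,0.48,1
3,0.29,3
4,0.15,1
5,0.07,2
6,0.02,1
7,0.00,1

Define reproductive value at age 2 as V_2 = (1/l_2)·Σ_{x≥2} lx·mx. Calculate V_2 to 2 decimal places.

3.46

lx·mx for x ≥ 2: 0.48, 0.87, 0.15, 0.14, 0.02, 0 → sum = 1.66
V_2 = 1.66 / l_2 = 1.66 / 0.48 = 3.458333… → 3.46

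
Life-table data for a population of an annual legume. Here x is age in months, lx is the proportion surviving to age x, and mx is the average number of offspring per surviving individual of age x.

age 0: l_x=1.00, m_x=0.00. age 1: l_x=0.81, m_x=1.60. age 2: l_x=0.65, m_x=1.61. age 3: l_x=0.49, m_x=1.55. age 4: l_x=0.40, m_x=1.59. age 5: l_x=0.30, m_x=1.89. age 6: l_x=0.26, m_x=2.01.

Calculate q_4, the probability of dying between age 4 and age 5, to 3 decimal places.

q_4 = (l_4 − l_5) / l_4 = (0.4 − 0.3) / 0.4
     = 0.1 / 0.4 = 0.25 → 0.250

0.250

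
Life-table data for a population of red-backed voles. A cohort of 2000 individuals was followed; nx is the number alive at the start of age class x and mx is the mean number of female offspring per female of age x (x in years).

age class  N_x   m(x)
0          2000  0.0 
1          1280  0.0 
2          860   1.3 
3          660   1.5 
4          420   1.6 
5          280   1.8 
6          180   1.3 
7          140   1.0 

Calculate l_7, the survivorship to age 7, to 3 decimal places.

0.070

l_7 = n_7/n_0 = 140/2000 = 0.07 → 0.070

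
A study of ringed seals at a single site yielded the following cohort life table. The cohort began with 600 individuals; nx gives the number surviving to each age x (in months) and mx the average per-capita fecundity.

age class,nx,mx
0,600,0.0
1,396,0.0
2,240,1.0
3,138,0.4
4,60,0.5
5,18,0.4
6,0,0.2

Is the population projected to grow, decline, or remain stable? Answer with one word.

declining

lx = nx/n0 = nx/600: 1, 0.66, 0.4, 0.23, 0.1, 0.03, 0
R0 = Σ lx·mx = 0 + 0 + 0.4 + 0.092 + 0.05 + 0.012 + 0 = 0.554
R0 < 1, so the population is declining.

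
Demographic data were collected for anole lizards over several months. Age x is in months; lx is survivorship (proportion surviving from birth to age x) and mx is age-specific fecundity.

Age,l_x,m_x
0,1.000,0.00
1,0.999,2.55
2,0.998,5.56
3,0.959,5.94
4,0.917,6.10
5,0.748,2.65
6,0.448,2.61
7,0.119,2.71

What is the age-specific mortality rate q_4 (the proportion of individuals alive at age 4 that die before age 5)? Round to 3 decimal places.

q_4 = (l_4 − l_5) / l_4 = (0.917 − 0.748) / 0.917
     = 0.169 / 0.917 = 0.184297… → 0.184

0.184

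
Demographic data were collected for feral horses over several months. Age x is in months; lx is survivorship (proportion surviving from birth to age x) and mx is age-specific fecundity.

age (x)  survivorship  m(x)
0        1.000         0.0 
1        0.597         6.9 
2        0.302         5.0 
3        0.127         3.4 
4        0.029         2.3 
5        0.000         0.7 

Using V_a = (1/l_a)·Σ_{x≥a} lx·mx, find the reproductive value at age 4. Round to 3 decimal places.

lx·mx for x ≥ 4: 0.0667, 0 → sum = 0.0667
V_4 = 0.0667 / l_4 = 0.0667 / 0.029 = 2.3 → 2.300

2.300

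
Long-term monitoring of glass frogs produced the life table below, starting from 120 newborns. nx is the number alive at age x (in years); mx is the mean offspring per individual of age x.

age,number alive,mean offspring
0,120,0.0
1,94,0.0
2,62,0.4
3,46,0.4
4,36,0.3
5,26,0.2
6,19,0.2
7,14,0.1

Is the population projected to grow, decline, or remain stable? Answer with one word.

declining

lx = nx/n0 = nx/120: 1, 0.78333…, 0.51667…, 0.38333…, 0.3, 0.21667…, 0.15833…, 0.11667…
R0 = Σ lx·mx = 0 + 0 + 0.206667… + 0.153333… + 0.09 + 0.043333… + 0.031667… + 0.011667… = 0.536667…
R0 < 1, so the population is declining.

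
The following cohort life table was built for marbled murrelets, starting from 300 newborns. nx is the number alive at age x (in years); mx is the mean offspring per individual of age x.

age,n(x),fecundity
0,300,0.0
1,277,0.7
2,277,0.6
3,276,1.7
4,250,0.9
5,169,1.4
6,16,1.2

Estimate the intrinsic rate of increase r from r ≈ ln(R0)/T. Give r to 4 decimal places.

lx = nx/n0 = nx/300: 1, 0.92333…, 0.92333…, 0.92, 0.83333…, 0.56333…, 0.05333…
R0 = Σ lx·mx = 0 + 0.64633… + 0.554… + 1.564 + 0.75… + 0.78867… + 0.064… = 4.367…
Σ x·lx·mx = 13.773667…; T = 13.773667…/4.367… = 3.15403…
r ≈ ln(R0)/T = ln(4.367…)/3.15403… = 0.467362… → 0.4674

0.4674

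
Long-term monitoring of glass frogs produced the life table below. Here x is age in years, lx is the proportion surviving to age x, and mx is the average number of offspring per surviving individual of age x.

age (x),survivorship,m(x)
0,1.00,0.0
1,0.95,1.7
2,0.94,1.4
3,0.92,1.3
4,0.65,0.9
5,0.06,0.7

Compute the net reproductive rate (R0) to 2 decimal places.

lx·mx by age: 0, 1.615, 1.316, 1.196, 0.585, 0.042
R0 = Σ lx·mx = 4.754 → 4.75

4.75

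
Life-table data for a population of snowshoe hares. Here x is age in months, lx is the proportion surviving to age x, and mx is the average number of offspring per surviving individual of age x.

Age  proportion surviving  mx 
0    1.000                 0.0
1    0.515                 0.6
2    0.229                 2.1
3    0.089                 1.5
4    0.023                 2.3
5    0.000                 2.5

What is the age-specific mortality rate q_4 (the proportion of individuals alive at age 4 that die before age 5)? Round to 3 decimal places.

q_4 = (l_4 − l_5) / l_4 = (0.023 − 0) / 0.023
     = 0.023 / 0.023 = 1 → 1.000

1.000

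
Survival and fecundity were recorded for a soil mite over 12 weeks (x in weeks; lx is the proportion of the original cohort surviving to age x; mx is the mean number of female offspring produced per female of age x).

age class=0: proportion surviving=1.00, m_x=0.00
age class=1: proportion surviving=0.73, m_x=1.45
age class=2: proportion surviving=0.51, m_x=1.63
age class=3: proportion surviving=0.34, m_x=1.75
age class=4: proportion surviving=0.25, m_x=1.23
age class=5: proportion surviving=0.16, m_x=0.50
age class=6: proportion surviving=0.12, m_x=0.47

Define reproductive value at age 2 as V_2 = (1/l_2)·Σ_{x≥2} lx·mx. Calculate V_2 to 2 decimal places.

lx·mx for x ≥ 2: 0.8313, 0.595, 0.3075, 0.08, 0.0564 → sum = 1.8702
V_2 = 1.8702 / l_2 = 1.8702 / 0.51 = 3.667059… → 3.67

3.67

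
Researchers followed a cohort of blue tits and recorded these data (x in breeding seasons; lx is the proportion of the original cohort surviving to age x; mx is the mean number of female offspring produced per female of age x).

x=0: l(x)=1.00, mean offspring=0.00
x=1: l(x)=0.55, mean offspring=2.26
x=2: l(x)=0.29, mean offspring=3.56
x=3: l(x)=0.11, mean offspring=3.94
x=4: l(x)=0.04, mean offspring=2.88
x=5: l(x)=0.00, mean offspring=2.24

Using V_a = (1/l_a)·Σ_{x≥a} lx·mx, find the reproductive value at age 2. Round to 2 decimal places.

5.45

lx·mx for x ≥ 2: 1.0324, 0.4334, 0.1152, 0 → sum = 1.581
V_2 = 1.581 / l_2 = 1.581 / 0.29 = 5.451724… → 5.45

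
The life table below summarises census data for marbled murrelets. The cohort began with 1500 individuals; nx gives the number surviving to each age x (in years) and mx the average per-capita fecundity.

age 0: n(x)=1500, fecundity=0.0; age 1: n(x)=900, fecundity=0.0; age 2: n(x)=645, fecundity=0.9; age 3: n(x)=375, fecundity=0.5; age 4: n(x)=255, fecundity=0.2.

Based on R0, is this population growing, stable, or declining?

declining

lx = nx/n0 = nx/1500: 1, 0.6, 0.43, 0.25, 0.17
R0 = Σ lx·mx = 0 + 0 + 0.387 + 0.125 + 0.034 = 0.546
R0 < 1, so the population is declining.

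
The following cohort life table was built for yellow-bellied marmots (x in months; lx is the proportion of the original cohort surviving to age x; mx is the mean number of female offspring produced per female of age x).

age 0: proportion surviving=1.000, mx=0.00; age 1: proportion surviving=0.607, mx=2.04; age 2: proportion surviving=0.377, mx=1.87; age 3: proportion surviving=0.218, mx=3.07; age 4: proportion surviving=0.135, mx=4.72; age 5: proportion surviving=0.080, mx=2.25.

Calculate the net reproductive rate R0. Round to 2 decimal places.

lx·mx by age: 0, 1.23828, 0.70499, 0.66926, 0.6372, 0.18
R0 = Σ lx·mx = 3.42973 → 3.43

3.43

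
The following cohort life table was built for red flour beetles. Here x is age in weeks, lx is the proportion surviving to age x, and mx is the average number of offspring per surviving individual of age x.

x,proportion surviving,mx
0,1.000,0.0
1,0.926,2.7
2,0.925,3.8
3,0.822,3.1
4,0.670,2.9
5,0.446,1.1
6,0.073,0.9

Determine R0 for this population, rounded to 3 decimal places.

lx·mx by age: 0, 2.5002, 3.515, 2.5482, 1.943, 0.4906, 0.0657
R0 = Σ lx·mx = 11.0627 → 11.063

11.063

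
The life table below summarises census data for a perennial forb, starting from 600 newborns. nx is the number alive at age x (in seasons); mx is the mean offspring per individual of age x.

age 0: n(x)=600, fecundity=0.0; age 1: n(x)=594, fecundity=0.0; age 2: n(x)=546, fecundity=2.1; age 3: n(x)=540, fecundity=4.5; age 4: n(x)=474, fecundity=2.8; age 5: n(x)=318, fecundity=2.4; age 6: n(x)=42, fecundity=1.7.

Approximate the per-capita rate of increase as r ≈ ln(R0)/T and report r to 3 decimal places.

lx = nx/n0 = nx/600: 1, 0.99, 0.91, 0.9, 0.79, 0.53, 0.07
R0 = Σ lx·mx = 0 + 0 + 1.911 + 4.05 + 2.212 + 1.272 + 0.119 = 9.564
Σ x·lx·mx = 31.894; T = 31.894/9.564 = 3.3348…
r ≈ ln(R0)/T = ln(9.564)/3.3348… = 0.6771… → 0.677

0.677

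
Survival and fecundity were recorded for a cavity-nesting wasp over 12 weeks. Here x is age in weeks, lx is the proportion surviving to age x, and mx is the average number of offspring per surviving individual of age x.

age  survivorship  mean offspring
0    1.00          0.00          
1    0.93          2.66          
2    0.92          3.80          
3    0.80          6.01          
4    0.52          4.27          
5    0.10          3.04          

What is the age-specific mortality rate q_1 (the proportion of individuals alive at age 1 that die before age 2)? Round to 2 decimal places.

q_1 = (l_1 − l_2) / l_1 = (0.93 − 0.92) / 0.93
     = 0.01 / 0.93 = 0.010753… → 0.01

0.01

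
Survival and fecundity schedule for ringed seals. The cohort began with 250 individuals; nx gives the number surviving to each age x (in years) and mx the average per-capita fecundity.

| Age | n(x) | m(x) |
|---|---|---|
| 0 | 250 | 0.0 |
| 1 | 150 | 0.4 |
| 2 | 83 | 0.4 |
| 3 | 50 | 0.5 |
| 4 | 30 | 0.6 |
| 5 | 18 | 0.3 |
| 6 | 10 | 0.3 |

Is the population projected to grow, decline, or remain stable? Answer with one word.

lx = nx/n0 = nx/250: 1, 0.6, 0.332, 0.2, 0.12, 0.072, 0.04
R0 = Σ lx·mx = 0 + 0.24 + 0.1328 + 0.1 + 0.072 + 0.0216 + 0.012 = 0.5784
R0 < 1, so the population is declining.

declining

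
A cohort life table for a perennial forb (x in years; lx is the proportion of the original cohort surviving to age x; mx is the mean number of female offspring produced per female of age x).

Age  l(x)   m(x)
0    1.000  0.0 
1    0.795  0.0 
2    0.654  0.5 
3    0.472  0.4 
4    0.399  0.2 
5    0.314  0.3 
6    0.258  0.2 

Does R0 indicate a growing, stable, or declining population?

declining

R0 = Σ lx·mx = 0 + 0 + 0.327 + 0.1888 + 0.0798 + 0.0942 + 0.0516 = 0.7414
R0 < 1, so the population is declining.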